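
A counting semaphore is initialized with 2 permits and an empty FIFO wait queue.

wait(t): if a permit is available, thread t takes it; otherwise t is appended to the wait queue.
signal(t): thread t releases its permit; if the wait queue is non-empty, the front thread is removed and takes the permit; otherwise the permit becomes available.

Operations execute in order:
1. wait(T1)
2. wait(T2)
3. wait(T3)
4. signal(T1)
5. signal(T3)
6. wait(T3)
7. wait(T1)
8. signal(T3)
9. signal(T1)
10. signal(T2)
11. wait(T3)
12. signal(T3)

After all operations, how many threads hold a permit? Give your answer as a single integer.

Answer: 0

Derivation:
Step 1: wait(T1) -> count=1 queue=[] holders={T1}
Step 2: wait(T2) -> count=0 queue=[] holders={T1,T2}
Step 3: wait(T3) -> count=0 queue=[T3] holders={T1,T2}
Step 4: signal(T1) -> count=0 queue=[] holders={T2,T3}
Step 5: signal(T3) -> count=1 queue=[] holders={T2}
Step 6: wait(T3) -> count=0 queue=[] holders={T2,T3}
Step 7: wait(T1) -> count=0 queue=[T1] holders={T2,T3}
Step 8: signal(T3) -> count=0 queue=[] holders={T1,T2}
Step 9: signal(T1) -> count=1 queue=[] holders={T2}
Step 10: signal(T2) -> count=2 queue=[] holders={none}
Step 11: wait(T3) -> count=1 queue=[] holders={T3}
Step 12: signal(T3) -> count=2 queue=[] holders={none}
Final holders: {none} -> 0 thread(s)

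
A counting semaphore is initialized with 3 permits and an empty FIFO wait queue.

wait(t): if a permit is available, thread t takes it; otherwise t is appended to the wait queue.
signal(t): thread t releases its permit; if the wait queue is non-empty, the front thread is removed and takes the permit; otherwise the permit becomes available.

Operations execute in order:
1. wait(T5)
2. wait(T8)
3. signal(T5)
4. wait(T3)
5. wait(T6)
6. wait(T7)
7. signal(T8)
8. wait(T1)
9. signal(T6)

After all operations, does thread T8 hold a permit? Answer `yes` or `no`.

Step 1: wait(T5) -> count=2 queue=[] holders={T5}
Step 2: wait(T8) -> count=1 queue=[] holders={T5,T8}
Step 3: signal(T5) -> count=2 queue=[] holders={T8}
Step 4: wait(T3) -> count=1 queue=[] holders={T3,T8}
Step 5: wait(T6) -> count=0 queue=[] holders={T3,T6,T8}
Step 6: wait(T7) -> count=0 queue=[T7] holders={T3,T6,T8}
Step 7: signal(T8) -> count=0 queue=[] holders={T3,T6,T7}
Step 8: wait(T1) -> count=0 queue=[T1] holders={T3,T6,T7}
Step 9: signal(T6) -> count=0 queue=[] holders={T1,T3,T7}
Final holders: {T1,T3,T7} -> T8 not in holders

Answer: no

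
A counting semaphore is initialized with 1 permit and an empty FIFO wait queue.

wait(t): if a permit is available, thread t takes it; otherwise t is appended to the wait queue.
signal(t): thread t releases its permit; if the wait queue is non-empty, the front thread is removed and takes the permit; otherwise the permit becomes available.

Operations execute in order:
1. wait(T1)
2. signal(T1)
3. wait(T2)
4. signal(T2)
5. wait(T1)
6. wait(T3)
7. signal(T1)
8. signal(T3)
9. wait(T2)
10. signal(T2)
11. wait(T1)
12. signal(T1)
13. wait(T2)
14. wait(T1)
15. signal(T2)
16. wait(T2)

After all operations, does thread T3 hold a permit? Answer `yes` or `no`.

Answer: no

Derivation:
Step 1: wait(T1) -> count=0 queue=[] holders={T1}
Step 2: signal(T1) -> count=1 queue=[] holders={none}
Step 3: wait(T2) -> count=0 queue=[] holders={T2}
Step 4: signal(T2) -> count=1 queue=[] holders={none}
Step 5: wait(T1) -> count=0 queue=[] holders={T1}
Step 6: wait(T3) -> count=0 queue=[T3] holders={T1}
Step 7: signal(T1) -> count=0 queue=[] holders={T3}
Step 8: signal(T3) -> count=1 queue=[] holders={none}
Step 9: wait(T2) -> count=0 queue=[] holders={T2}
Step 10: signal(T2) -> count=1 queue=[] holders={none}
Step 11: wait(T1) -> count=0 queue=[] holders={T1}
Step 12: signal(T1) -> count=1 queue=[] holders={none}
Step 13: wait(T2) -> count=0 queue=[] holders={T2}
Step 14: wait(T1) -> count=0 queue=[T1] holders={T2}
Step 15: signal(T2) -> count=0 queue=[] holders={T1}
Step 16: wait(T2) -> count=0 queue=[T2] holders={T1}
Final holders: {T1} -> T3 not in holders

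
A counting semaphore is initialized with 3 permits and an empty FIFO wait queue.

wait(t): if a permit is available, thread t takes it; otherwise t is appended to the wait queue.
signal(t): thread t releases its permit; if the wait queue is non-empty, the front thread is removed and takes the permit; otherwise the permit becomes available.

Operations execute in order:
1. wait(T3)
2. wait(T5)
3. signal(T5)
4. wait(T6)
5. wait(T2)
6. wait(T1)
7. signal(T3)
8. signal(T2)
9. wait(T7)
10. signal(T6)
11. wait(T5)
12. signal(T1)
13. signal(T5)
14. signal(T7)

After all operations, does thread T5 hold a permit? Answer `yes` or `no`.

Answer: no

Derivation:
Step 1: wait(T3) -> count=2 queue=[] holders={T3}
Step 2: wait(T5) -> count=1 queue=[] holders={T3,T5}
Step 3: signal(T5) -> count=2 queue=[] holders={T3}
Step 4: wait(T6) -> count=1 queue=[] holders={T3,T6}
Step 5: wait(T2) -> count=0 queue=[] holders={T2,T3,T6}
Step 6: wait(T1) -> count=0 queue=[T1] holders={T2,T3,T6}
Step 7: signal(T3) -> count=0 queue=[] holders={T1,T2,T6}
Step 8: signal(T2) -> count=1 queue=[] holders={T1,T6}
Step 9: wait(T7) -> count=0 queue=[] holders={T1,T6,T7}
Step 10: signal(T6) -> count=1 queue=[] holders={T1,T7}
Step 11: wait(T5) -> count=0 queue=[] holders={T1,T5,T7}
Step 12: signal(T1) -> count=1 queue=[] holders={T5,T7}
Step 13: signal(T5) -> count=2 queue=[] holders={T7}
Step 14: signal(T7) -> count=3 queue=[] holders={none}
Final holders: {none} -> T5 not in holders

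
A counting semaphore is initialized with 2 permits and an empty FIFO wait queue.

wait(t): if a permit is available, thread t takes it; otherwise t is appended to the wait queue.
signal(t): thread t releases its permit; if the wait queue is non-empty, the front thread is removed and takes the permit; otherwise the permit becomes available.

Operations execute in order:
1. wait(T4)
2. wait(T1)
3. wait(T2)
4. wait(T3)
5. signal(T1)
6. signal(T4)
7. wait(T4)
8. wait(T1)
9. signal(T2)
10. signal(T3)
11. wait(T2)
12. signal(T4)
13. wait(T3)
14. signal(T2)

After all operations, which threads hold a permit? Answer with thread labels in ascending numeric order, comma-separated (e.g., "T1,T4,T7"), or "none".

Answer: T1,T3

Derivation:
Step 1: wait(T4) -> count=1 queue=[] holders={T4}
Step 2: wait(T1) -> count=0 queue=[] holders={T1,T4}
Step 3: wait(T2) -> count=0 queue=[T2] holders={T1,T4}
Step 4: wait(T3) -> count=0 queue=[T2,T3] holders={T1,T4}
Step 5: signal(T1) -> count=0 queue=[T3] holders={T2,T4}
Step 6: signal(T4) -> count=0 queue=[] holders={T2,T3}
Step 7: wait(T4) -> count=0 queue=[T4] holders={T2,T3}
Step 8: wait(T1) -> count=0 queue=[T4,T1] holders={T2,T3}
Step 9: signal(T2) -> count=0 queue=[T1] holders={T3,T4}
Step 10: signal(T3) -> count=0 queue=[] holders={T1,T4}
Step 11: wait(T2) -> count=0 queue=[T2] holders={T1,T4}
Step 12: signal(T4) -> count=0 queue=[] holders={T1,T2}
Step 13: wait(T3) -> count=0 queue=[T3] holders={T1,T2}
Step 14: signal(T2) -> count=0 queue=[] holders={T1,T3}
Final holders: T1,T3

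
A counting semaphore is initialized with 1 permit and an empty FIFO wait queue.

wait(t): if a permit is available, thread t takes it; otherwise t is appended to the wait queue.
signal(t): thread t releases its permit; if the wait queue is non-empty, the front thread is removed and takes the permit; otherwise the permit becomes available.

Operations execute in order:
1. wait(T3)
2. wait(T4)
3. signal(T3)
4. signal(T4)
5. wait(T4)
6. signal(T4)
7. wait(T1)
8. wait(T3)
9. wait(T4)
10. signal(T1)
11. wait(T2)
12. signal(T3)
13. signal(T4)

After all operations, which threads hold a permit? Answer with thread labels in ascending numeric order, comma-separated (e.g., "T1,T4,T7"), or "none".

Step 1: wait(T3) -> count=0 queue=[] holders={T3}
Step 2: wait(T4) -> count=0 queue=[T4] holders={T3}
Step 3: signal(T3) -> count=0 queue=[] holders={T4}
Step 4: signal(T4) -> count=1 queue=[] holders={none}
Step 5: wait(T4) -> count=0 queue=[] holders={T4}
Step 6: signal(T4) -> count=1 queue=[] holders={none}
Step 7: wait(T1) -> count=0 queue=[] holders={T1}
Step 8: wait(T3) -> count=0 queue=[T3] holders={T1}
Step 9: wait(T4) -> count=0 queue=[T3,T4] holders={T1}
Step 10: signal(T1) -> count=0 queue=[T4] holders={T3}
Step 11: wait(T2) -> count=0 queue=[T4,T2] holders={T3}
Step 12: signal(T3) -> count=0 queue=[T2] holders={T4}
Step 13: signal(T4) -> count=0 queue=[] holders={T2}
Final holders: T2

Answer: T2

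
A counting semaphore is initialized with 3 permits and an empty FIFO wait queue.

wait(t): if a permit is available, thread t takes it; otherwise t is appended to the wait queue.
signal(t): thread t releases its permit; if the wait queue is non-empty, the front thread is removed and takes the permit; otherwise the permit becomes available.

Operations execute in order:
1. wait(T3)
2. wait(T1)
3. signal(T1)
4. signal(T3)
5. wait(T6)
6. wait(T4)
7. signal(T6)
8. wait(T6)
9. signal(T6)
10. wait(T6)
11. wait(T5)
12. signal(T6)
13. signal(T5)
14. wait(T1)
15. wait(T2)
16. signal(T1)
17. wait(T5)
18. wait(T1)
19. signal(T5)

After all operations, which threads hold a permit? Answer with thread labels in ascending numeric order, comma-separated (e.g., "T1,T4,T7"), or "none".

Step 1: wait(T3) -> count=2 queue=[] holders={T3}
Step 2: wait(T1) -> count=1 queue=[] holders={T1,T3}
Step 3: signal(T1) -> count=2 queue=[] holders={T3}
Step 4: signal(T3) -> count=3 queue=[] holders={none}
Step 5: wait(T6) -> count=2 queue=[] holders={T6}
Step 6: wait(T4) -> count=1 queue=[] holders={T4,T6}
Step 7: signal(T6) -> count=2 queue=[] holders={T4}
Step 8: wait(T6) -> count=1 queue=[] holders={T4,T6}
Step 9: signal(T6) -> count=2 queue=[] holders={T4}
Step 10: wait(T6) -> count=1 queue=[] holders={T4,T6}
Step 11: wait(T5) -> count=0 queue=[] holders={T4,T5,T6}
Step 12: signal(T6) -> count=1 queue=[] holders={T4,T5}
Step 13: signal(T5) -> count=2 queue=[] holders={T4}
Step 14: wait(T1) -> count=1 queue=[] holders={T1,T4}
Step 15: wait(T2) -> count=0 queue=[] holders={T1,T2,T4}
Step 16: signal(T1) -> count=1 queue=[] holders={T2,T4}
Step 17: wait(T5) -> count=0 queue=[] holders={T2,T4,T5}
Step 18: wait(T1) -> count=0 queue=[T1] holders={T2,T4,T5}
Step 19: signal(T5) -> count=0 queue=[] holders={T1,T2,T4}
Final holders: T1,T2,T4

Answer: T1,T2,T4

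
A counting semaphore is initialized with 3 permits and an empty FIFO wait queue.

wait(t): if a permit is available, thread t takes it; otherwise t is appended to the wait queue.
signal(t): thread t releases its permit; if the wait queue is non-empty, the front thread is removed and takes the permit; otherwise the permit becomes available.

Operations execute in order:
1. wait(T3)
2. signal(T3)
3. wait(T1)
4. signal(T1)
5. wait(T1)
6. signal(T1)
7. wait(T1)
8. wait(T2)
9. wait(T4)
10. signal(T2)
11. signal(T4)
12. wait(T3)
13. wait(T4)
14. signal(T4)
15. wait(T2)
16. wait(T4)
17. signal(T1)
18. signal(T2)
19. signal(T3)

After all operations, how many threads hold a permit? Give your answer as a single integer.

Step 1: wait(T3) -> count=2 queue=[] holders={T3}
Step 2: signal(T3) -> count=3 queue=[] holders={none}
Step 3: wait(T1) -> count=2 queue=[] holders={T1}
Step 4: signal(T1) -> count=3 queue=[] holders={none}
Step 5: wait(T1) -> count=2 queue=[] holders={T1}
Step 6: signal(T1) -> count=3 queue=[] holders={none}
Step 7: wait(T1) -> count=2 queue=[] holders={T1}
Step 8: wait(T2) -> count=1 queue=[] holders={T1,T2}
Step 9: wait(T4) -> count=0 queue=[] holders={T1,T2,T4}
Step 10: signal(T2) -> count=1 queue=[] holders={T1,T4}
Step 11: signal(T4) -> count=2 queue=[] holders={T1}
Step 12: wait(T3) -> count=1 queue=[] holders={T1,T3}
Step 13: wait(T4) -> count=0 queue=[] holders={T1,T3,T4}
Step 14: signal(T4) -> count=1 queue=[] holders={T1,T3}
Step 15: wait(T2) -> count=0 queue=[] holders={T1,T2,T3}
Step 16: wait(T4) -> count=0 queue=[T4] holders={T1,T2,T3}
Step 17: signal(T1) -> count=0 queue=[] holders={T2,T3,T4}
Step 18: signal(T2) -> count=1 queue=[] holders={T3,T4}
Step 19: signal(T3) -> count=2 queue=[] holders={T4}
Final holders: {T4} -> 1 thread(s)

Answer: 1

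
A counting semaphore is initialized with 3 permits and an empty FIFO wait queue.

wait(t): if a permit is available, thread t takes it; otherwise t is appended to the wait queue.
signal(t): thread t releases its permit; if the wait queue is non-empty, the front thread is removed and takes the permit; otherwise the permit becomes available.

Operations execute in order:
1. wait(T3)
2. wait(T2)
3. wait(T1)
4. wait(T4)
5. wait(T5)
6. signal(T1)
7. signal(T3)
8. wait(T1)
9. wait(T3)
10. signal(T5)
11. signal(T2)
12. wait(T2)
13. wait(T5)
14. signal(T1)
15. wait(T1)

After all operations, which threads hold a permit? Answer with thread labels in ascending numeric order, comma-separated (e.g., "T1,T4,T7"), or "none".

Step 1: wait(T3) -> count=2 queue=[] holders={T3}
Step 2: wait(T2) -> count=1 queue=[] holders={T2,T3}
Step 3: wait(T1) -> count=0 queue=[] holders={T1,T2,T3}
Step 4: wait(T4) -> count=0 queue=[T4] holders={T1,T2,T3}
Step 5: wait(T5) -> count=0 queue=[T4,T5] holders={T1,T2,T3}
Step 6: signal(T1) -> count=0 queue=[T5] holders={T2,T3,T4}
Step 7: signal(T3) -> count=0 queue=[] holders={T2,T4,T5}
Step 8: wait(T1) -> count=0 queue=[T1] holders={T2,T4,T5}
Step 9: wait(T3) -> count=0 queue=[T1,T3] holders={T2,T4,T5}
Step 10: signal(T5) -> count=0 queue=[T3] holders={T1,T2,T4}
Step 11: signal(T2) -> count=0 queue=[] holders={T1,T3,T4}
Step 12: wait(T2) -> count=0 queue=[T2] holders={T1,T3,T4}
Step 13: wait(T5) -> count=0 queue=[T2,T5] holders={T1,T3,T4}
Step 14: signal(T1) -> count=0 queue=[T5] holders={T2,T3,T4}
Step 15: wait(T1) -> count=0 queue=[T5,T1] holders={T2,T3,T4}
Final holders: T2,T3,T4

Answer: T2,T3,T4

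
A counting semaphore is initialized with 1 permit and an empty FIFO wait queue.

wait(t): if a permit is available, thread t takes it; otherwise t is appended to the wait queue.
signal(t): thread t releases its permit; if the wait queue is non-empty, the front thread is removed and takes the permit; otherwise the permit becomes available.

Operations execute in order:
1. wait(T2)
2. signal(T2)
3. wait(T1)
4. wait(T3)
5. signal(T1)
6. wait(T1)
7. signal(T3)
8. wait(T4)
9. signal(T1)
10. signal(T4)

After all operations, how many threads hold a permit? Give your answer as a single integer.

Answer: 0

Derivation:
Step 1: wait(T2) -> count=0 queue=[] holders={T2}
Step 2: signal(T2) -> count=1 queue=[] holders={none}
Step 3: wait(T1) -> count=0 queue=[] holders={T1}
Step 4: wait(T3) -> count=0 queue=[T3] holders={T1}
Step 5: signal(T1) -> count=0 queue=[] holders={T3}
Step 6: wait(T1) -> count=0 queue=[T1] holders={T3}
Step 7: signal(T3) -> count=0 queue=[] holders={T1}
Step 8: wait(T4) -> count=0 queue=[T4] holders={T1}
Step 9: signal(T1) -> count=0 queue=[] holders={T4}
Step 10: signal(T4) -> count=1 queue=[] holders={none}
Final holders: {none} -> 0 thread(s)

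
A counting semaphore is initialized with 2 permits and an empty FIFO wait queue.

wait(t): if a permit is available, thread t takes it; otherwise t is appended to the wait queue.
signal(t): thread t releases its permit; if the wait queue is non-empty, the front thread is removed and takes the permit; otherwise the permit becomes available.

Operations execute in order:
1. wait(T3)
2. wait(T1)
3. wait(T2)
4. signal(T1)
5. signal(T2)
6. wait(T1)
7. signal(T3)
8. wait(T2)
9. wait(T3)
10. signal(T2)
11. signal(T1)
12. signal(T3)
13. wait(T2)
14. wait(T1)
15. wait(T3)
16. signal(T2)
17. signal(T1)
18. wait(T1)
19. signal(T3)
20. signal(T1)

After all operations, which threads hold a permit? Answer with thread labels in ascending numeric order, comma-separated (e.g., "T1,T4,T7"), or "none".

Step 1: wait(T3) -> count=1 queue=[] holders={T3}
Step 2: wait(T1) -> count=0 queue=[] holders={T1,T3}
Step 3: wait(T2) -> count=0 queue=[T2] holders={T1,T3}
Step 4: signal(T1) -> count=0 queue=[] holders={T2,T3}
Step 5: signal(T2) -> count=1 queue=[] holders={T3}
Step 6: wait(T1) -> count=0 queue=[] holders={T1,T3}
Step 7: signal(T3) -> count=1 queue=[] holders={T1}
Step 8: wait(T2) -> count=0 queue=[] holders={T1,T2}
Step 9: wait(T3) -> count=0 queue=[T3] holders={T1,T2}
Step 10: signal(T2) -> count=0 queue=[] holders={T1,T3}
Step 11: signal(T1) -> count=1 queue=[] holders={T3}
Step 12: signal(T3) -> count=2 queue=[] holders={none}
Step 13: wait(T2) -> count=1 queue=[] holders={T2}
Step 14: wait(T1) -> count=0 queue=[] holders={T1,T2}
Step 15: wait(T3) -> count=0 queue=[T3] holders={T1,T2}
Step 16: signal(T2) -> count=0 queue=[] holders={T1,T3}
Step 17: signal(T1) -> count=1 queue=[] holders={T3}
Step 18: wait(T1) -> count=0 queue=[] holders={T1,T3}
Step 19: signal(T3) -> count=1 queue=[] holders={T1}
Step 20: signal(T1) -> count=2 queue=[] holders={none}
Final holders: none

Answer: none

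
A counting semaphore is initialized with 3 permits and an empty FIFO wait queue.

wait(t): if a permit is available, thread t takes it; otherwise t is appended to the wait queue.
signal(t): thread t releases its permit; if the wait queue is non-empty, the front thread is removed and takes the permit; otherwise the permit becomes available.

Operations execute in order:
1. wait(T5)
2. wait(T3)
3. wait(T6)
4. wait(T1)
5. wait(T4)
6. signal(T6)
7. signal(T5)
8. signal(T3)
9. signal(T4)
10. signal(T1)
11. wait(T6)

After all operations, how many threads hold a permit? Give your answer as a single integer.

Step 1: wait(T5) -> count=2 queue=[] holders={T5}
Step 2: wait(T3) -> count=1 queue=[] holders={T3,T5}
Step 3: wait(T6) -> count=0 queue=[] holders={T3,T5,T6}
Step 4: wait(T1) -> count=0 queue=[T1] holders={T3,T5,T6}
Step 5: wait(T4) -> count=0 queue=[T1,T4] holders={T3,T5,T6}
Step 6: signal(T6) -> count=0 queue=[T4] holders={T1,T3,T5}
Step 7: signal(T5) -> count=0 queue=[] holders={T1,T3,T4}
Step 8: signal(T3) -> count=1 queue=[] holders={T1,T4}
Step 9: signal(T4) -> count=2 queue=[] holders={T1}
Step 10: signal(T1) -> count=3 queue=[] holders={none}
Step 11: wait(T6) -> count=2 queue=[] holders={T6}
Final holders: {T6} -> 1 thread(s)

Answer: 1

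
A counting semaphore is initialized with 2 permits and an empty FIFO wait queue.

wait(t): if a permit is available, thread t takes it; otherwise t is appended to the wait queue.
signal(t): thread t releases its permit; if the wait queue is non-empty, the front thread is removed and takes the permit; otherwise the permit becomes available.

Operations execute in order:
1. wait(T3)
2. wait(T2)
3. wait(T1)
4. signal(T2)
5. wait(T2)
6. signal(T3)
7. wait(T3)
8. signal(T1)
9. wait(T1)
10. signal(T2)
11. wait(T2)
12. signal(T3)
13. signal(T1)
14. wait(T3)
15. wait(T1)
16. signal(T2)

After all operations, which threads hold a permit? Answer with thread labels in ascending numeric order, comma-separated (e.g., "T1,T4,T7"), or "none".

Answer: T1,T3

Derivation:
Step 1: wait(T3) -> count=1 queue=[] holders={T3}
Step 2: wait(T2) -> count=0 queue=[] holders={T2,T3}
Step 3: wait(T1) -> count=0 queue=[T1] holders={T2,T3}
Step 4: signal(T2) -> count=0 queue=[] holders={T1,T3}
Step 5: wait(T2) -> count=0 queue=[T2] holders={T1,T3}
Step 6: signal(T3) -> count=0 queue=[] holders={T1,T2}
Step 7: wait(T3) -> count=0 queue=[T3] holders={T1,T2}
Step 8: signal(T1) -> count=0 queue=[] holders={T2,T3}
Step 9: wait(T1) -> count=0 queue=[T1] holders={T2,T3}
Step 10: signal(T2) -> count=0 queue=[] holders={T1,T3}
Step 11: wait(T2) -> count=0 queue=[T2] holders={T1,T3}
Step 12: signal(T3) -> count=0 queue=[] holders={T1,T2}
Step 13: signal(T1) -> count=1 queue=[] holders={T2}
Step 14: wait(T3) -> count=0 queue=[] holders={T2,T3}
Step 15: wait(T1) -> count=0 queue=[T1] holders={T2,T3}
Step 16: signal(T2) -> count=0 queue=[] holders={T1,T3}
Final holders: T1,T3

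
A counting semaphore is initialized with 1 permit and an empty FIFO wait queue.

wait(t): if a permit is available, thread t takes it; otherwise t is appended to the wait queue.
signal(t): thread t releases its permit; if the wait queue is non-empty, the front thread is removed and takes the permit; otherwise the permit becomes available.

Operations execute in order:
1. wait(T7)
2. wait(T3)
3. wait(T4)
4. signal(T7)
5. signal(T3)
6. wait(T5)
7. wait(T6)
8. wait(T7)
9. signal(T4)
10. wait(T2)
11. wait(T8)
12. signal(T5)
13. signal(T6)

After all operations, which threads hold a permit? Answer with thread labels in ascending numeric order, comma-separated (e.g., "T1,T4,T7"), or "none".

Answer: T7

Derivation:
Step 1: wait(T7) -> count=0 queue=[] holders={T7}
Step 2: wait(T3) -> count=0 queue=[T3] holders={T7}
Step 3: wait(T4) -> count=0 queue=[T3,T4] holders={T7}
Step 4: signal(T7) -> count=0 queue=[T4] holders={T3}
Step 5: signal(T3) -> count=0 queue=[] holders={T4}
Step 6: wait(T5) -> count=0 queue=[T5] holders={T4}
Step 7: wait(T6) -> count=0 queue=[T5,T6] holders={T4}
Step 8: wait(T7) -> count=0 queue=[T5,T6,T7] holders={T4}
Step 9: signal(T4) -> count=0 queue=[T6,T7] holders={T5}
Step 10: wait(T2) -> count=0 queue=[T6,T7,T2] holders={T5}
Step 11: wait(T8) -> count=0 queue=[T6,T7,T2,T8] holders={T5}
Step 12: signal(T5) -> count=0 queue=[T7,T2,T8] holders={T6}
Step 13: signal(T6) -> count=0 queue=[T2,T8] holders={T7}
Final holders: T7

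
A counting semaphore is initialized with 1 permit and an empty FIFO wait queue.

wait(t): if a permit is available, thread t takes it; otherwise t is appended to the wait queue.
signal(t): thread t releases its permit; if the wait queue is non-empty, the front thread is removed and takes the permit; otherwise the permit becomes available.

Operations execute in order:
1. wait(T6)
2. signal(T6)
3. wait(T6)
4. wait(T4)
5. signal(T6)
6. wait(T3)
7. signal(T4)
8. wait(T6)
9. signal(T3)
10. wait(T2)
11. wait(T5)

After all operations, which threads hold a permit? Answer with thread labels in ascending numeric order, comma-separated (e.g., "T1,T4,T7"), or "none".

Step 1: wait(T6) -> count=0 queue=[] holders={T6}
Step 2: signal(T6) -> count=1 queue=[] holders={none}
Step 3: wait(T6) -> count=0 queue=[] holders={T6}
Step 4: wait(T4) -> count=0 queue=[T4] holders={T6}
Step 5: signal(T6) -> count=0 queue=[] holders={T4}
Step 6: wait(T3) -> count=0 queue=[T3] holders={T4}
Step 7: signal(T4) -> count=0 queue=[] holders={T3}
Step 8: wait(T6) -> count=0 queue=[T6] holders={T3}
Step 9: signal(T3) -> count=0 queue=[] holders={T6}
Step 10: wait(T2) -> count=0 queue=[T2] holders={T6}
Step 11: wait(T5) -> count=0 queue=[T2,T5] holders={T6}
Final holders: T6

Answer: T6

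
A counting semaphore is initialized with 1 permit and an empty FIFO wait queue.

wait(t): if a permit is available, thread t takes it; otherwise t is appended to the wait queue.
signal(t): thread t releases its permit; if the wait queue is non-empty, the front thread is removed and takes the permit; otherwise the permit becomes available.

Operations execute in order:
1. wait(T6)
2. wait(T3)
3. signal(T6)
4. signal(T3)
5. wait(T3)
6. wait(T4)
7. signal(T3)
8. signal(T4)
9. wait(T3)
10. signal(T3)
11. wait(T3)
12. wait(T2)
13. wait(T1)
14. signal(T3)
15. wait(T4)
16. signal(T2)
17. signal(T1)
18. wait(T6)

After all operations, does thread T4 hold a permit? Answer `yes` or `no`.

Step 1: wait(T6) -> count=0 queue=[] holders={T6}
Step 2: wait(T3) -> count=0 queue=[T3] holders={T6}
Step 3: signal(T6) -> count=0 queue=[] holders={T3}
Step 4: signal(T3) -> count=1 queue=[] holders={none}
Step 5: wait(T3) -> count=0 queue=[] holders={T3}
Step 6: wait(T4) -> count=0 queue=[T4] holders={T3}
Step 7: signal(T3) -> count=0 queue=[] holders={T4}
Step 8: signal(T4) -> count=1 queue=[] holders={none}
Step 9: wait(T3) -> count=0 queue=[] holders={T3}
Step 10: signal(T3) -> count=1 queue=[] holders={none}
Step 11: wait(T3) -> count=0 queue=[] holders={T3}
Step 12: wait(T2) -> count=0 queue=[T2] holders={T3}
Step 13: wait(T1) -> count=0 queue=[T2,T1] holders={T3}
Step 14: signal(T3) -> count=0 queue=[T1] holders={T2}
Step 15: wait(T4) -> count=0 queue=[T1,T4] holders={T2}
Step 16: signal(T2) -> count=0 queue=[T4] holders={T1}
Step 17: signal(T1) -> count=0 queue=[] holders={T4}
Step 18: wait(T6) -> count=0 queue=[T6] holders={T4}
Final holders: {T4} -> T4 in holders

Answer: yes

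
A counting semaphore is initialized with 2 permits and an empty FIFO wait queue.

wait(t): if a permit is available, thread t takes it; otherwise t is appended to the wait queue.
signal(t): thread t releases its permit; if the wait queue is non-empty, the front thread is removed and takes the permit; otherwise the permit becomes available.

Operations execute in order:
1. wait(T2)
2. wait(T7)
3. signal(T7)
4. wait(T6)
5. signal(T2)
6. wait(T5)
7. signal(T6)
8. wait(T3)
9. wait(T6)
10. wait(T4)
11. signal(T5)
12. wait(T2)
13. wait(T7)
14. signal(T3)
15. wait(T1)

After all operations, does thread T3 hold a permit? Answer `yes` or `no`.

Step 1: wait(T2) -> count=1 queue=[] holders={T2}
Step 2: wait(T7) -> count=0 queue=[] holders={T2,T7}
Step 3: signal(T7) -> count=1 queue=[] holders={T2}
Step 4: wait(T6) -> count=0 queue=[] holders={T2,T6}
Step 5: signal(T2) -> count=1 queue=[] holders={T6}
Step 6: wait(T5) -> count=0 queue=[] holders={T5,T6}
Step 7: signal(T6) -> count=1 queue=[] holders={T5}
Step 8: wait(T3) -> count=0 queue=[] holders={T3,T5}
Step 9: wait(T6) -> count=0 queue=[T6] holders={T3,T5}
Step 10: wait(T4) -> count=0 queue=[T6,T4] holders={T3,T5}
Step 11: signal(T5) -> count=0 queue=[T4] holders={T3,T6}
Step 12: wait(T2) -> count=0 queue=[T4,T2] holders={T3,T6}
Step 13: wait(T7) -> count=0 queue=[T4,T2,T7] holders={T3,T6}
Step 14: signal(T3) -> count=0 queue=[T2,T7] holders={T4,T6}
Step 15: wait(T1) -> count=0 queue=[T2,T7,T1] holders={T4,T6}
Final holders: {T4,T6} -> T3 not in holders

Answer: no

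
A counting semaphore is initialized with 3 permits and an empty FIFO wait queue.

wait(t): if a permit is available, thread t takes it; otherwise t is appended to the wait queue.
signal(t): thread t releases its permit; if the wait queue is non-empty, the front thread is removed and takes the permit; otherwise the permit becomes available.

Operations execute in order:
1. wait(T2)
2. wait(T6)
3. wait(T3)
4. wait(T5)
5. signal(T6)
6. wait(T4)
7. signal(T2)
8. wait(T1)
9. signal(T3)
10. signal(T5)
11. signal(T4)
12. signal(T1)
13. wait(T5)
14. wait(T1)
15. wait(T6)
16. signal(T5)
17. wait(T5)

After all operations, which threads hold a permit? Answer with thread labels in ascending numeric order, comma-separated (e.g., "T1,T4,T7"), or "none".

Answer: T1,T5,T6

Derivation:
Step 1: wait(T2) -> count=2 queue=[] holders={T2}
Step 2: wait(T6) -> count=1 queue=[] holders={T2,T6}
Step 3: wait(T3) -> count=0 queue=[] holders={T2,T3,T6}
Step 4: wait(T5) -> count=0 queue=[T5] holders={T2,T3,T6}
Step 5: signal(T6) -> count=0 queue=[] holders={T2,T3,T5}
Step 6: wait(T4) -> count=0 queue=[T4] holders={T2,T3,T5}
Step 7: signal(T2) -> count=0 queue=[] holders={T3,T4,T5}
Step 8: wait(T1) -> count=0 queue=[T1] holders={T3,T4,T5}
Step 9: signal(T3) -> count=0 queue=[] holders={T1,T4,T5}
Step 10: signal(T5) -> count=1 queue=[] holders={T1,T4}
Step 11: signal(T4) -> count=2 queue=[] holders={T1}
Step 12: signal(T1) -> count=3 queue=[] holders={none}
Step 13: wait(T5) -> count=2 queue=[] holders={T5}
Step 14: wait(T1) -> count=1 queue=[] holders={T1,T5}
Step 15: wait(T6) -> count=0 queue=[] holders={T1,T5,T6}
Step 16: signal(T5) -> count=1 queue=[] holders={T1,T6}
Step 17: wait(T5) -> count=0 queue=[] holders={T1,T5,T6}
Final holders: T1,T5,T6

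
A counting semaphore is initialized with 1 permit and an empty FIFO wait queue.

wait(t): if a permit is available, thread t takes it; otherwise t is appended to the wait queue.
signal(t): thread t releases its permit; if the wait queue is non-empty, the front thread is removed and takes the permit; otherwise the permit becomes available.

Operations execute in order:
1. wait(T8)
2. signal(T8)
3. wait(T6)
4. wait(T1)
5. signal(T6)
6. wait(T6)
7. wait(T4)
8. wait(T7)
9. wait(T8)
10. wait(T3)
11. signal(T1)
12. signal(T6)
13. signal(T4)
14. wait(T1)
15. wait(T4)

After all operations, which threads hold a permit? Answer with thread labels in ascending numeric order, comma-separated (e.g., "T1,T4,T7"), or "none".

Step 1: wait(T8) -> count=0 queue=[] holders={T8}
Step 2: signal(T8) -> count=1 queue=[] holders={none}
Step 3: wait(T6) -> count=0 queue=[] holders={T6}
Step 4: wait(T1) -> count=0 queue=[T1] holders={T6}
Step 5: signal(T6) -> count=0 queue=[] holders={T1}
Step 6: wait(T6) -> count=0 queue=[T6] holders={T1}
Step 7: wait(T4) -> count=0 queue=[T6,T4] holders={T1}
Step 8: wait(T7) -> count=0 queue=[T6,T4,T7] holders={T1}
Step 9: wait(T8) -> count=0 queue=[T6,T4,T7,T8] holders={T1}
Step 10: wait(T3) -> count=0 queue=[T6,T4,T7,T8,T3] holders={T1}
Step 11: signal(T1) -> count=0 queue=[T4,T7,T8,T3] holders={T6}
Step 12: signal(T6) -> count=0 queue=[T7,T8,T3] holders={T4}
Step 13: signal(T4) -> count=0 queue=[T8,T3] holders={T7}
Step 14: wait(T1) -> count=0 queue=[T8,T3,T1] holders={T7}
Step 15: wait(T4) -> count=0 queue=[T8,T3,T1,T4] holders={T7}
Final holders: T7

Answer: T7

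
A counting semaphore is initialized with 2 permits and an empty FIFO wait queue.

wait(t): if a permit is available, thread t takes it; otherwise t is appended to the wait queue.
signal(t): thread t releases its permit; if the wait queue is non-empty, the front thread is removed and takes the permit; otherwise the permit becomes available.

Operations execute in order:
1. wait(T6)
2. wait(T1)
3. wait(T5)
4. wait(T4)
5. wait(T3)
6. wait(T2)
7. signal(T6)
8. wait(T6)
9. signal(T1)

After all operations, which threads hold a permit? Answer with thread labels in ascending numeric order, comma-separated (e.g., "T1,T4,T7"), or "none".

Step 1: wait(T6) -> count=1 queue=[] holders={T6}
Step 2: wait(T1) -> count=0 queue=[] holders={T1,T6}
Step 3: wait(T5) -> count=0 queue=[T5] holders={T1,T6}
Step 4: wait(T4) -> count=0 queue=[T5,T4] holders={T1,T6}
Step 5: wait(T3) -> count=0 queue=[T5,T4,T3] holders={T1,T6}
Step 6: wait(T2) -> count=0 queue=[T5,T4,T3,T2] holders={T1,T6}
Step 7: signal(T6) -> count=0 queue=[T4,T3,T2] holders={T1,T5}
Step 8: wait(T6) -> count=0 queue=[T4,T3,T2,T6] holders={T1,T5}
Step 9: signal(T1) -> count=0 queue=[T3,T2,T6] holders={T4,T5}
Final holders: T4,T5

Answer: T4,T5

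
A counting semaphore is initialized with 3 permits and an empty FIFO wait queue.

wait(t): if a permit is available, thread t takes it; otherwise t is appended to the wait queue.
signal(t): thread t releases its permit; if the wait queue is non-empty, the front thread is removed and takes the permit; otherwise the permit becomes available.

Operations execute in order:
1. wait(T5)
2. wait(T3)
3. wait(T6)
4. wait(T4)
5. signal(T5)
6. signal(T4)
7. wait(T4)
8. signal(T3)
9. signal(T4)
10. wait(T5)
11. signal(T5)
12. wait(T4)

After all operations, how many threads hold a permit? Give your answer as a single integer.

Step 1: wait(T5) -> count=2 queue=[] holders={T5}
Step 2: wait(T3) -> count=1 queue=[] holders={T3,T5}
Step 3: wait(T6) -> count=0 queue=[] holders={T3,T5,T6}
Step 4: wait(T4) -> count=0 queue=[T4] holders={T3,T5,T6}
Step 5: signal(T5) -> count=0 queue=[] holders={T3,T4,T6}
Step 6: signal(T4) -> count=1 queue=[] holders={T3,T6}
Step 7: wait(T4) -> count=0 queue=[] holders={T3,T4,T6}
Step 8: signal(T3) -> count=1 queue=[] holders={T4,T6}
Step 9: signal(T4) -> count=2 queue=[] holders={T6}
Step 10: wait(T5) -> count=1 queue=[] holders={T5,T6}
Step 11: signal(T5) -> count=2 queue=[] holders={T6}
Step 12: wait(T4) -> count=1 queue=[] holders={T4,T6}
Final holders: {T4,T6} -> 2 thread(s)

Answer: 2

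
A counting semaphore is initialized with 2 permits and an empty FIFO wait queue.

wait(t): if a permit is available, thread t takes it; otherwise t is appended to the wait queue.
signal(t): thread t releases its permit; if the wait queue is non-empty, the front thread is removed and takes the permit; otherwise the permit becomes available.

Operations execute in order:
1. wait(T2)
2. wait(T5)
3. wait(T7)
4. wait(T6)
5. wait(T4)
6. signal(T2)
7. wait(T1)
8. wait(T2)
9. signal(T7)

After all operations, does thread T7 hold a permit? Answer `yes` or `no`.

Step 1: wait(T2) -> count=1 queue=[] holders={T2}
Step 2: wait(T5) -> count=0 queue=[] holders={T2,T5}
Step 3: wait(T7) -> count=0 queue=[T7] holders={T2,T5}
Step 4: wait(T6) -> count=0 queue=[T7,T6] holders={T2,T5}
Step 5: wait(T4) -> count=0 queue=[T7,T6,T4] holders={T2,T5}
Step 6: signal(T2) -> count=0 queue=[T6,T4] holders={T5,T7}
Step 7: wait(T1) -> count=0 queue=[T6,T4,T1] holders={T5,T7}
Step 8: wait(T2) -> count=0 queue=[T6,T4,T1,T2] holders={T5,T7}
Step 9: signal(T7) -> count=0 queue=[T4,T1,T2] holders={T5,T6}
Final holders: {T5,T6} -> T7 not in holders

Answer: no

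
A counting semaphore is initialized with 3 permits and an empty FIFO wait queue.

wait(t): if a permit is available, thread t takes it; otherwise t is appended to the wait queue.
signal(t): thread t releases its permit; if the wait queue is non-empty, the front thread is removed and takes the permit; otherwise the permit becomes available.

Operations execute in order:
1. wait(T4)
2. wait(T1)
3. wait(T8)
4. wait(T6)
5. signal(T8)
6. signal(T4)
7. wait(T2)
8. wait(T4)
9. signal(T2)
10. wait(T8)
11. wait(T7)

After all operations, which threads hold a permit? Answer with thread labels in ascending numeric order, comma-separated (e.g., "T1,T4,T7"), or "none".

Step 1: wait(T4) -> count=2 queue=[] holders={T4}
Step 2: wait(T1) -> count=1 queue=[] holders={T1,T4}
Step 3: wait(T8) -> count=0 queue=[] holders={T1,T4,T8}
Step 4: wait(T6) -> count=0 queue=[T6] holders={T1,T4,T8}
Step 5: signal(T8) -> count=0 queue=[] holders={T1,T4,T6}
Step 6: signal(T4) -> count=1 queue=[] holders={T1,T6}
Step 7: wait(T2) -> count=0 queue=[] holders={T1,T2,T6}
Step 8: wait(T4) -> count=0 queue=[T4] holders={T1,T2,T6}
Step 9: signal(T2) -> count=0 queue=[] holders={T1,T4,T6}
Step 10: wait(T8) -> count=0 queue=[T8] holders={T1,T4,T6}
Step 11: wait(T7) -> count=0 queue=[T8,T7] holders={T1,T4,T6}
Final holders: T1,T4,T6

Answer: T1,T4,T6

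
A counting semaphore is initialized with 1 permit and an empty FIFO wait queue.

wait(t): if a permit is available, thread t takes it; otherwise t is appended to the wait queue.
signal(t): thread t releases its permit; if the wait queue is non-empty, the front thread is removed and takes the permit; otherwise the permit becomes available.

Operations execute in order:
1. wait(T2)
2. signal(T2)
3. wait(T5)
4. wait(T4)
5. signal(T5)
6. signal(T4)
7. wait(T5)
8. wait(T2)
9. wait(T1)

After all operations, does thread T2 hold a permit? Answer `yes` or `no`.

Step 1: wait(T2) -> count=0 queue=[] holders={T2}
Step 2: signal(T2) -> count=1 queue=[] holders={none}
Step 3: wait(T5) -> count=0 queue=[] holders={T5}
Step 4: wait(T4) -> count=0 queue=[T4] holders={T5}
Step 5: signal(T5) -> count=0 queue=[] holders={T4}
Step 6: signal(T4) -> count=1 queue=[] holders={none}
Step 7: wait(T5) -> count=0 queue=[] holders={T5}
Step 8: wait(T2) -> count=0 queue=[T2] holders={T5}
Step 9: wait(T1) -> count=0 queue=[T2,T1] holders={T5}
Final holders: {T5} -> T2 not in holders

Answer: no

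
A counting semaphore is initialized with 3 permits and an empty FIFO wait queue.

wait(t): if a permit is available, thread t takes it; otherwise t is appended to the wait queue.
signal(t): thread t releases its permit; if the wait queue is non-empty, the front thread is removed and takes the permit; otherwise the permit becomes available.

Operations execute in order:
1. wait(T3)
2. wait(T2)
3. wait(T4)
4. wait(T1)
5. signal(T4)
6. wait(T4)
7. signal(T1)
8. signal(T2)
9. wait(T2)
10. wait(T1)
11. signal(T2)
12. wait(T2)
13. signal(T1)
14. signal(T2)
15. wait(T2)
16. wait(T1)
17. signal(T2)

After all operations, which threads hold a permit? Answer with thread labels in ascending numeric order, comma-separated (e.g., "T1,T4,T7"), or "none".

Step 1: wait(T3) -> count=2 queue=[] holders={T3}
Step 2: wait(T2) -> count=1 queue=[] holders={T2,T3}
Step 3: wait(T4) -> count=0 queue=[] holders={T2,T3,T4}
Step 4: wait(T1) -> count=0 queue=[T1] holders={T2,T3,T4}
Step 5: signal(T4) -> count=0 queue=[] holders={T1,T2,T3}
Step 6: wait(T4) -> count=0 queue=[T4] holders={T1,T2,T3}
Step 7: signal(T1) -> count=0 queue=[] holders={T2,T3,T4}
Step 8: signal(T2) -> count=1 queue=[] holders={T3,T4}
Step 9: wait(T2) -> count=0 queue=[] holders={T2,T3,T4}
Step 10: wait(T1) -> count=0 queue=[T1] holders={T2,T3,T4}
Step 11: signal(T2) -> count=0 queue=[] holders={T1,T3,T4}
Step 12: wait(T2) -> count=0 queue=[T2] holders={T1,T3,T4}
Step 13: signal(T1) -> count=0 queue=[] holders={T2,T3,T4}
Step 14: signal(T2) -> count=1 queue=[] holders={T3,T4}
Step 15: wait(T2) -> count=0 queue=[] holders={T2,T3,T4}
Step 16: wait(T1) -> count=0 queue=[T1] holders={T2,T3,T4}
Step 17: signal(T2) -> count=0 queue=[] holders={T1,T3,T4}
Final holders: T1,T3,T4

Answer: T1,T3,T4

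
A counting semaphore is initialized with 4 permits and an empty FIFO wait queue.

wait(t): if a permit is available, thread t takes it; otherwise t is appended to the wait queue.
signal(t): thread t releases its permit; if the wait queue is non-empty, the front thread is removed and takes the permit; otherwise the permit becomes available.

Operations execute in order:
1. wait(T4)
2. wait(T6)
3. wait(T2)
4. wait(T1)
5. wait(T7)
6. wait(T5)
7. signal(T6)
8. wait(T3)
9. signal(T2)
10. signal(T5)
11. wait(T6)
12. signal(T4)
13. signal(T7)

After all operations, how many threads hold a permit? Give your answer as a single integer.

Step 1: wait(T4) -> count=3 queue=[] holders={T4}
Step 2: wait(T6) -> count=2 queue=[] holders={T4,T6}
Step 3: wait(T2) -> count=1 queue=[] holders={T2,T4,T6}
Step 4: wait(T1) -> count=0 queue=[] holders={T1,T2,T4,T6}
Step 5: wait(T7) -> count=0 queue=[T7] holders={T1,T2,T4,T6}
Step 6: wait(T5) -> count=0 queue=[T7,T5] holders={T1,T2,T4,T6}
Step 7: signal(T6) -> count=0 queue=[T5] holders={T1,T2,T4,T7}
Step 8: wait(T3) -> count=0 queue=[T5,T3] holders={T1,T2,T4,T7}
Step 9: signal(T2) -> count=0 queue=[T3] holders={T1,T4,T5,T7}
Step 10: signal(T5) -> count=0 queue=[] holders={T1,T3,T4,T7}
Step 11: wait(T6) -> count=0 queue=[T6] holders={T1,T3,T4,T7}
Step 12: signal(T4) -> count=0 queue=[] holders={T1,T3,T6,T7}
Step 13: signal(T7) -> count=1 queue=[] holders={T1,T3,T6}
Final holders: {T1,T3,T6} -> 3 thread(s)

Answer: 3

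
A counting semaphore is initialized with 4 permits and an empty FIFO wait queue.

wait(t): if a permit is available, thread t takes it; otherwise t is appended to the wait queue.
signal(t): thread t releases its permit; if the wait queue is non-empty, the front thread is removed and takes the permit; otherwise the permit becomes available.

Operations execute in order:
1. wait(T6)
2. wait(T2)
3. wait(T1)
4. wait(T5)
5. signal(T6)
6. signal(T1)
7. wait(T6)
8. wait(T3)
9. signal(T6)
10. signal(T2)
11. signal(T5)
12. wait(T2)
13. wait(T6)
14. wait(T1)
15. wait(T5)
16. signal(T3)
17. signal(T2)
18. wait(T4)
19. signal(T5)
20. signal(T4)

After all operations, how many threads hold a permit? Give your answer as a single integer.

Step 1: wait(T6) -> count=3 queue=[] holders={T6}
Step 2: wait(T2) -> count=2 queue=[] holders={T2,T6}
Step 3: wait(T1) -> count=1 queue=[] holders={T1,T2,T6}
Step 4: wait(T5) -> count=0 queue=[] holders={T1,T2,T5,T6}
Step 5: signal(T6) -> count=1 queue=[] holders={T1,T2,T5}
Step 6: signal(T1) -> count=2 queue=[] holders={T2,T5}
Step 7: wait(T6) -> count=1 queue=[] holders={T2,T5,T6}
Step 8: wait(T3) -> count=0 queue=[] holders={T2,T3,T5,T6}
Step 9: signal(T6) -> count=1 queue=[] holders={T2,T3,T5}
Step 10: signal(T2) -> count=2 queue=[] holders={T3,T5}
Step 11: signal(T5) -> count=3 queue=[] holders={T3}
Step 12: wait(T2) -> count=2 queue=[] holders={T2,T3}
Step 13: wait(T6) -> count=1 queue=[] holders={T2,T3,T6}
Step 14: wait(T1) -> count=0 queue=[] holders={T1,T2,T3,T6}
Step 15: wait(T5) -> count=0 queue=[T5] holders={T1,T2,T3,T6}
Step 16: signal(T3) -> count=0 queue=[] holders={T1,T2,T5,T6}
Step 17: signal(T2) -> count=1 queue=[] holders={T1,T5,T6}
Step 18: wait(T4) -> count=0 queue=[] holders={T1,T4,T5,T6}
Step 19: signal(T5) -> count=1 queue=[] holders={T1,T4,T6}
Step 20: signal(T4) -> count=2 queue=[] holders={T1,T6}
Final holders: {T1,T6} -> 2 thread(s)

Answer: 2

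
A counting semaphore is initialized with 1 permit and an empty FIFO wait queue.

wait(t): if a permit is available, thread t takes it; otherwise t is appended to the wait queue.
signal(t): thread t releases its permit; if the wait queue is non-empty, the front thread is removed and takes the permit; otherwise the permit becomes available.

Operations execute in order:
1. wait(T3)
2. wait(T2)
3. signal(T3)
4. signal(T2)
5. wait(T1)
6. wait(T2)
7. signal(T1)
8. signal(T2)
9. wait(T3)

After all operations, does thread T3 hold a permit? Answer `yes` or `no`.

Step 1: wait(T3) -> count=0 queue=[] holders={T3}
Step 2: wait(T2) -> count=0 queue=[T2] holders={T3}
Step 3: signal(T3) -> count=0 queue=[] holders={T2}
Step 4: signal(T2) -> count=1 queue=[] holders={none}
Step 5: wait(T1) -> count=0 queue=[] holders={T1}
Step 6: wait(T2) -> count=0 queue=[T2] holders={T1}
Step 7: signal(T1) -> count=0 queue=[] holders={T2}
Step 8: signal(T2) -> count=1 queue=[] holders={none}
Step 9: wait(T3) -> count=0 queue=[] holders={T3}
Final holders: {T3} -> T3 in holders

Answer: yes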